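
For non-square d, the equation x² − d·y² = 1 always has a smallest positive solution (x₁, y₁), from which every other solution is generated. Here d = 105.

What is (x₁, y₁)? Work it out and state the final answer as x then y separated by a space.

d=105: √d = [10; 4,20] (ℓ=2, even), read p_1/q_1
i=0: a=10 ⇒ p=10, q=1
i=1: a=4 ⇒ p=41, q=4
fundamental: x₁=41, y₁=4  (since 1681 − 105·16 = 1)

41 4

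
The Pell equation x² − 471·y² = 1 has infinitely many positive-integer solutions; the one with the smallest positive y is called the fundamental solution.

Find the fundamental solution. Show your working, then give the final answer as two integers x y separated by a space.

√471 = [21; 1,2,2,1,3,…,2,1,42, …], period ℓ=14 (even) → k=13
k=0  a_k=21  p_k/q_k = 21/1
…
k=10  a_k=1  p_k/q_k = 843469/38865
…
k=12  a_k=2  p_k/q_k = 5506953/253747
k=13  a_k=1  p_k/q_k = 7838695/361188
→ (7838695, 361188).  Check: 7838695²=61445139303025, 471·361188²=61445139303024, difference 1.

7838695 361188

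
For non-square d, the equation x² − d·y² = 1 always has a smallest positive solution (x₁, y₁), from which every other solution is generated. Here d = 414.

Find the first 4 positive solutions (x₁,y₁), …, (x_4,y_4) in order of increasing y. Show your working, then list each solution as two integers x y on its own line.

24335 1196
1184384449 58209320
57643991108495 2833047603204
2805533046066067201 137884426789729360

d=414: √d = [20; 2,1,7,2,7,1,2,40] (ℓ=8, even), read p_7/q_7
a_0=20:  p_0=20·1+0=20,  q_0=20·0+1=1
a_1=2:  p_1=2·20+1=41,  q_1=2·1+0=2
a_2=1:  p_2=1·41+20=61,  q_2=1·2+1=3
a_3=7:  p_3=7·61+41=468,  q_3=7·3+2=23
a_4=2:  p_4=2·468+61=997,  q_4=2·23+3=49
…
a_6=1:  p_6=1·7447+997=8444,  q_6=1·366+49=415
a_7=2:  p_7=2·8444+7447=24335,  q_7=2·415+366=1196
(x₁, y₁) = (24335, 1196);  24335² − 414·1196² = 1 ✓
(24335+1196√414)^2 = 1184384449 + 58209320√414
(24335+1196√414)^3 = 57643991108495 + 2833047603204√414
(24335+1196√414)^4 = 2805533046066067201 + 137884426789729360√414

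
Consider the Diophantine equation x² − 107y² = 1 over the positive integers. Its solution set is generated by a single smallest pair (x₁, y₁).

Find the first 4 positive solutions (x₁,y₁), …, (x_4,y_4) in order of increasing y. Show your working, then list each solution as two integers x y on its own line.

√107 = [10; 2,1,9,1,2,20, …], period ℓ=6 (even) → k=5
a_0=10:  p_0=10·1+0=10,  q_0=10·0+1=1
a_1=2:  p_1=2·10+1=21,  q_1=2·1+0=2
a_2=1:  p_2=1·21+10=31,  q_2=1·2+1=3
a_3=9:  p_3=9·31+21=300,  q_3=9·3+2=29
a_4=1:  p_4=1·300+31=331,  q_4=1·29+3=32
a_5=2:  p_5=2·331+300=962,  q_5=2·32+29=93
→ (962, 93).  Check: 962²=925444, 107·93²=925443, difference 1.
(962+93√107)^2 = 1850887 + 178932√107
(962+93√107)^3 = 3561105626 + 344265075√107
(962+93√107)^4 = 6851565373537 + 662365825368√107

962 93
1850887 178932
3561105626 344265075
6851565373537 662365825368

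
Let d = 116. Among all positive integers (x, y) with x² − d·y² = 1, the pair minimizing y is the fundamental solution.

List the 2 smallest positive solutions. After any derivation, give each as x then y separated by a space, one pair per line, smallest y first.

9801 910
192119201 17837820

[10; 1,3,2,1,4,1,2,3,1,20] for √116; ℓ=10 ⇒ convergent index 9
a_0=10:  p_0=10·1+0=10,  q_0=10·0+1=1
a_1=1:  p_1=1·10+1=11,  q_1=1·1+0=1
a_2=3:  p_2=3·11+10=43,  q_2=3·1+1=4
a_3=2:  p_3=2·43+11=97,  q_3=2·4+1=9
a_4=1:  p_4=1·97+43=140,  q_4=1·9+4=13
a_5=4:  p_5=4·140+97=657,  q_5=4·13+9=61
…
a_8=3:  p_8=3·2251+797=7550,  q_8=3·209+74=701
a_9=1:  p_9=1·7550+2251=9801,  q_9=1·701+209=910
fundamental: x₁=9801, y₁=910  (since 96059601 − 116·828100 = 1)
(9801+910√116)^2 = 192119201 + 17837820√116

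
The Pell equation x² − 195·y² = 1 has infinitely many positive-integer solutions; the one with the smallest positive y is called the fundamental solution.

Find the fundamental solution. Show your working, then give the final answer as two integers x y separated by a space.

14 1

√195 → a₀=13, period (1,26); ℓ=2 even so k=1
i=0: a=13 ⇒ p=13, q=1
i=1: a=1 ⇒ p=14, q=1
(x₁, y₁) = (14, 1);  14² − 195·1² = 1 ✓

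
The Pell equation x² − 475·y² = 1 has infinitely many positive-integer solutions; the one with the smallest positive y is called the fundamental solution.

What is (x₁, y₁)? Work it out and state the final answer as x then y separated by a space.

√475 → a₀=21, period (1,3,1,6,2,6,1,3,1,42); ℓ=10 even so k=9
i=0: a=21 ⇒ p=21, q=1
…
i=4: a=6 ⇒ p=741, q=34
i=5: a=2 ⇒ p=1591, q=73
i=6: a=6 ⇒ p=10287, q=472
…
i=8: a=3 ⇒ p=45921, q=2107
i=9: a=1 ⇒ p=57799, q=2652
fundamental: x₁=57799, y₁=2652  (since 3340724401 − 475·7033104 = 1)

57799 2652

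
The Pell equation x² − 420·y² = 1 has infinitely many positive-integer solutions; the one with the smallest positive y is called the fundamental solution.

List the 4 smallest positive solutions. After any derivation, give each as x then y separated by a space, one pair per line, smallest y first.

41 2
3361 164
275561 13446
22592641 1102408

[20; 2,40] for √420; ℓ=2 ⇒ convergent index 1
a_0=20:  p_0=20·1+0=20,  q_0=20·0+1=1
a_1=2:  p_1=2·20+1=41,  q_1=2·1+0=2
fundamental: x₁=41, y₁=2  (since 1681 − 420·4 = 1)
n=2: (41,2)∘(41,2) = (41·41+420·2·2, 41·2+2·41) = (3361,164)
n=3: (3361,164)∘(41,2) = (41·3361+420·2·164, 41·164+2·3361) = (275561,13446)
n=4: (275561,13446)∘(41,2) = (41·275561+420·2·13446, 41·13446+2·275561) = (22592641,1102408)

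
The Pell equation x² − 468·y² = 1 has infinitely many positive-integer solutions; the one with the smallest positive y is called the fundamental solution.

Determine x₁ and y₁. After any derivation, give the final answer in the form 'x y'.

[21; 1,1,1,2,1,1,1,42] for √468; ℓ=8 ⇒ convergent index 7
a_0=21:  p_0=21·1+0=21,  q_0=21·0+1=1
…
a_4=2:  p_4=2·65+43=173,  q_4=2·3+2=8
…
a_6=1:  p_6=1·238+173=411,  q_6=1·11+8=19
a_7=1:  p_7=1·411+238=649,  q_7=1·19+11=30
→ (649, 30).  Check: 649²=421201, 468·30²=421200, difference 1.

649 30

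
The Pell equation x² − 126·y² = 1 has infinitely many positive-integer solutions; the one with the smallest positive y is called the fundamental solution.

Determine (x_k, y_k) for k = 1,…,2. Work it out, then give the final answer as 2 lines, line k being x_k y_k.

449 40
403201 35920

d=126: √d = [11; 4,2,4,22] (ℓ=4, even), read p_3/q_3
a_0=11:  p_0=11·1+0=11,  q_0=11·0+1=1
a_1=4:  p_1=4·11+1=45,  q_1=4·1+0=4
a_2=2:  p_2=2·45+11=101,  q_2=2·4+1=9
a_3=4:  p_3=4·101+45=449,  q_3=4·9+4=40
(x₁, y₁) = (449, 40);  449² − 126·40² = 1 ✓
(x_2, y_2) = (449·449 + 126·40·40, 449·40 + 40·449) = (403201, 35920)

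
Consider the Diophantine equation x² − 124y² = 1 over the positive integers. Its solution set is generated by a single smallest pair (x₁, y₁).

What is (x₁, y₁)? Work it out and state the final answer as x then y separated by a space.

√124 = [11; 7,2,1,1,1,…,2,7,22, …], period ℓ=16 (even) → k=15
step 0: (11, 1)  from 11·(1,0) + (0,1)
step 1: (78, 7)  from 7·(11,1) + (1,0)
…
step 3: (245, 22)  from 1·(167,15) + (78,7)
step 4: (412, 37)  from 1·(245,22) + (167,15)
step 5: (657, 59)  from 1·(412,37) + (245,22)
step 6: (2383, 214)  from 3·(657,59) + (412,37)
step 7: (3040, 273)  from 1·(2383,214) + (657,59)
…
step 9: (17583, 1579)  from 1·(14543,1306) + (3040,273)
step 10: (67292, 6043)  from 3·(17583,1579) + (14543,1306)
…
step 12: (152167, 13665)  from 1·(84875,7622) + (67292,6043)
step 13: (237042, 21287)  from 1·(152167,13665) + (84875,7622)
step 14: (626251, 56239)  from 2·(237042,21287) + (152167,13665)
step 15: (4620799, 414960)  from 7·(626251,56239) + (237042,21287)
(x₁, y₁) = (4620799, 414960);  4620799² − 124·414960² = 1 ✓

4620799 414960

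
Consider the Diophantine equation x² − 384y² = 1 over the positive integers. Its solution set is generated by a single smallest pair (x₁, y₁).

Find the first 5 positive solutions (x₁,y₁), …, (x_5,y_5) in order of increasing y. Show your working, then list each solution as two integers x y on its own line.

√384 → a₀=19, period (1,1,2,9,2,1,1,38); ℓ=8 even so k=7
i=0: a=19 ⇒ p=19, q=1
…
i=6: a=1 ⇒ p=2861, q=146
i=7: a=1 ⇒ p=4801, q=245
(x₁, y₁) = (4801, 245);  4801² − 384·245² = 1 ✓
(x_2, y_2) = (4801·4801 + 384·245·245, 4801·245 + 245·4801) = (46099201, 2352490)
(x_3, y_3) = (4801·46099201 + 384·245·2352490, 4801·2352490 + 245·46099201) = (442644523201, 22588608735)
(x_4, y_4) = (4801·442644523201 + 384·245·22588608735, 4801·22588608735 + 245·442644523201) = (4250272665676801, 216895818720980)
(x_5, y_5) = (4801·4250272665676801 + 384·245·216895818720980, 4801·216895818720980 + 245·4250272665676801) = (40811117693184120001, 2082633628770241225)

4801 245
46099201 2352490
442644523201 22588608735
4250272665676801 216895818720980
40811117693184120001 2082633628770241225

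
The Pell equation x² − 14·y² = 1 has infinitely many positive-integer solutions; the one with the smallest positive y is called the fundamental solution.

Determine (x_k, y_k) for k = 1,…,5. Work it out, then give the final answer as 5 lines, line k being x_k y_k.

d=14: √d = [3; 1,2,1,6] (ℓ=4, even), read p_3/q_3
a_0=3:  p_0=3·1+0=3,  q_0=3·0+1=1
a_1=1:  p_1=1·3+1=4,  q_1=1·1+0=1
a_2=2:  p_2=2·4+3=11,  q_2=2·1+1=3
a_3=1:  p_3=1·11+4=15,  q_3=1·3+1=4
fundamental: x₁=15, y₁=4  (since 225 − 14·16 = 1)
(15+4√14)^2 = 449 + 120√14
(15+4√14)^3 = 13455 + 3596√14
(15+4√14)^4 = 403201 + 107760√14
(15+4√14)^5 = 12082575 + 3229204√14

15 4
449 120
13455 3596
403201 107760
12082575 3229204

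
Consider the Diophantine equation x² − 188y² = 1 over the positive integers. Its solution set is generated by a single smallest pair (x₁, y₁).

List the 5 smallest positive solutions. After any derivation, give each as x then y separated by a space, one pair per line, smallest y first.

4607 336
42448897 3095904
391124132351 28525659120
3603817713033217 262835420035776
33205576016763929087 2421765531683980944

[13; 1,2,2,6,2,2,1,26] for √188; ℓ=8 ⇒ convergent index 7
i=0: a=13 ⇒ p=13, q=1
…
i=5: a=2 ⇒ p=1330, q=97
i=6: a=2 ⇒ p=3277, q=239
i=7: a=1 ⇒ p=4607, q=336
fundamental: x₁=4607, y₁=336  (since 21224449 − 188·112896 = 1)
(x_2, y_2) = (4607·4607 + 188·336·336, 4607·336 + 336·4607) = (42448897, 3095904)
(x_3, y_3) = (4607·42448897 + 188·336·3095904, 4607·3095904 + 336·42448897) = (391124132351, 28525659120)
(x_4, y_4) = (4607·391124132351 + 188·336·28525659120, 4607·28525659120 + 336·391124132351) = (3603817713033217, 262835420035776)
(x_5, y_5) = (4607·3603817713033217 + 188·336·262835420035776, 4607·262835420035776 + 336·3603817713033217) = (33205576016763929087, 2421765531683980944)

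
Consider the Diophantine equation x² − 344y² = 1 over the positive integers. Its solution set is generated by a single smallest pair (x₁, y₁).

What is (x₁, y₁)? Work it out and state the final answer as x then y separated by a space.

√344 → a₀=18, period (1,1,4,1,3,1,4,1,1,36); ℓ=10 even so k=9
i=0: a=18 ⇒ p=18, q=1
…
i=2: a=1 ⇒ p=37, q=2
i=3: a=4 ⇒ p=167, q=9
i=4: a=1 ⇒ p=204, q=11
…
i=8: a=1 ⇒ p=5694, q=307
i=9: a=1 ⇒ p=10405, q=561
fundamental: x₁=10405, y₁=561  (since 108264025 − 344·314721 = 1)

10405 561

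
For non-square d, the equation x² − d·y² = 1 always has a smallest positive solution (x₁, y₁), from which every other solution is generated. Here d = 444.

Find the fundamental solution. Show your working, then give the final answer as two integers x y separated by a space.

√444 → a₀=21, period (14,42); ℓ=2 even so k=1
a_0=21:  p_0=21·1+0=21,  q_0=21·0+1=1
a_1=14:  p_1=14·21+1=295,  q_1=14·1+0=14
fundamental: x₁=295, y₁=14  (since 87025 − 444·196 = 1)

295 14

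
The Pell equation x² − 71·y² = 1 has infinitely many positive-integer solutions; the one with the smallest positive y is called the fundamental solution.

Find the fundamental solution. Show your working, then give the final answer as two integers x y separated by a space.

√71 → a₀=8, period (2,2,1,7,1,2,2,16); ℓ=8 even so k=7
i=0: a=8 ⇒ p=8, q=1
…
i=5: a=1 ⇒ p=514, q=61
i=6: a=2 ⇒ p=1483, q=176
i=7: a=2 ⇒ p=3480, q=413
→ (3480, 413).  Check: 3480²=12110400, 71·413²=12110399, difference 1.

3480 413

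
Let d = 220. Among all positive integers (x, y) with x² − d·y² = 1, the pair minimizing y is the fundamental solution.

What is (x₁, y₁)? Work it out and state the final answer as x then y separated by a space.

89 6

√220 → a₀=14, period (1,4,1,28); ℓ=4 even so k=3
i=0: a=14 ⇒ p=14, q=1
…
i=2: a=4 ⇒ p=74, q=5
i=3: a=1 ⇒ p=89, q=6
→ (89, 6).  Check: 89²=7921, 220·6²=7920, difference 1.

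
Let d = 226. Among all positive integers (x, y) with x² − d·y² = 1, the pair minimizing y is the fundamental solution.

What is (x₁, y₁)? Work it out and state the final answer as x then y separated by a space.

√226 → a₀=15, period (30); ℓ=1 odd so k=1
step 0: (15, 1)  from 15·(1,0) + (0,1)
step 1: (451, 30)  from 30·(15,1) + (1,0)
fundamental: x₁=451, y₁=30  (since 203401 − 226·900 = 1)

451 30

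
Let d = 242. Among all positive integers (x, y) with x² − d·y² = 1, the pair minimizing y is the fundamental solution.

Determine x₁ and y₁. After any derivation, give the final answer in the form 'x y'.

[15; 1,1,3,1,14,1,3,1,1,30] for √242; ℓ=10 ⇒ convergent index 9
step 0: (15, 1)  from 15·(1,0) + (0,1)
step 1: (16, 1)  from 1·(15,1) + (1,0)
…
step 3: (109, 7)  from 3·(31,2) + (16,1)
step 4: (140, 9)  from 1·(109,7) + (31,2)
step 5: (2069, 133)  from 14·(140,9) + (109,7)
step 6: (2209, 142)  from 1·(2069,133) + (140,9)
…
step 8: (10905, 701)  from 1·(8696,559) + (2209,142)
step 9: (19601, 1260)  from 1·(10905,701) + (8696,559)
fundamental: x₁=19601, y₁=1260  (since 384199201 − 242·1587600 = 1)

19601 1260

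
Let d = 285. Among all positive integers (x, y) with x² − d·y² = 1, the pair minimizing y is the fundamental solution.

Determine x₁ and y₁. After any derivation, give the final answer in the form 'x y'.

2431 144

d=285: √d = [16; 1,7,2,7,1,32] (ℓ=6, even), read p_5/q_5
a_0=16:  p_0=16·1+0=16,  q_0=16·0+1=1
…
a_4=7:  p_4=7·287+135=2144,  q_4=7·17+8=127
a_5=1:  p_5=1·2144+287=2431,  q_5=1·127+17=144
(x₁, y₁) = (2431, 144);  2431² − 285·144² = 1 ✓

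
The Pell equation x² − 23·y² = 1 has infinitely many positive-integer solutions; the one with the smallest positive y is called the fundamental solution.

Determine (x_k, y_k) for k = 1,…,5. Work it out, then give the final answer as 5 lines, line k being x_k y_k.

24 5
1151 240
55224 11515
2649601 552480
127125624 26507525

√23 = [4; 1,3,1,8, …], period ℓ=4 (even) → k=3
k=0  a_k=4  p_k/q_k = 4/1
k=1  a_k=1  p_k/q_k = 5/1
k=2  a_k=3  p_k/q_k = 19/4
k=3  a_k=1  p_k/q_k = 24/5
→ (24, 5).  Check: 24²=576, 23·5²=575, difference 1.
(24+5√23)^2 = 1151 + 240√23
(24+5√23)^3 = 55224 + 11515√23
(24+5√23)^4 = 2649601 + 552480√23
(24+5√23)^5 = 127125624 + 26507525√23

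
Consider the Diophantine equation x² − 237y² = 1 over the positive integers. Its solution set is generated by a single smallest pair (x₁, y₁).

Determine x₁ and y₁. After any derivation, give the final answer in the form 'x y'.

d=237: √d = [15; 2,1,1,7,10,7,1,1,2,30] (ℓ=10, even), read p_9/q_9
a_0=15:  p_0=15·1+0=15,  q_0=15·0+1=1
a_1=2:  p_1=2·15+1=31,  q_1=2·1+0=2
a_2=1:  p_2=1·31+15=46,  q_2=1·2+1=3
a_3=1:  p_3=1·46+31=77,  q_3=1·3+2=5
a_4=7:  p_4=7·77+46=585,  q_4=7·5+3=38
a_5=10:  p_5=10·585+77=5927,  q_5=10·38+5=385
…
a_8=1:  p_8=1·48001+42074=90075,  q_8=1·3118+2733=5851
a_9=2:  p_9=2·90075+48001=228151,  q_9=2·5851+3118=14820
(x₁, y₁) = (228151, 14820);  228151² − 237·14820² = 1 ✓

228151 14820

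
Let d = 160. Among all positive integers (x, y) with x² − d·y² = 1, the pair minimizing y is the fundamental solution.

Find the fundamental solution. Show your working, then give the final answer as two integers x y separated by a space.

721 57

[12; 1,1,1,5,1,1,1,24] for √160; ℓ=8 ⇒ convergent index 7
k=0  a_k=12  p_k/q_k = 12/1
k=1  a_k=1  p_k/q_k = 13/1
…
k=4  a_k=5  p_k/q_k = 215/17
k=5  a_k=1  p_k/q_k = 253/20
k=6  a_k=1  p_k/q_k = 468/37
k=7  a_k=1  p_k/q_k = 721/57
(x₁, y₁) = (721, 57);  721² − 160·57² = 1 ✓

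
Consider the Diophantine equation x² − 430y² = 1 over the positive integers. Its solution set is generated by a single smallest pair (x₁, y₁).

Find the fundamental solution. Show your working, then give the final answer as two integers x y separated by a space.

2862251 138030

√430 = [20; 1,2,1,3,1,…,2,1,40, …], period ℓ=14 (even) → k=13
step 0: (20, 1)  from 20·(1,0) + (0,1)
step 1: (21, 1)  from 1·(20,1) + (1,0)
…
step 3: (83, 4)  from 1·(62,3) + (21,1)
…
step 11: (754371, 36379)  from 1·(599138,28893) + (155233,7486)
step 12: (2107880, 101651)  from 2·(754371,36379) + (599138,28893)
step 13: (2862251, 138030)  from 1·(2107880,101651) + (754371,36379)
(x₁, y₁) = (2862251, 138030);  2862251² − 430·138030² = 1 ✓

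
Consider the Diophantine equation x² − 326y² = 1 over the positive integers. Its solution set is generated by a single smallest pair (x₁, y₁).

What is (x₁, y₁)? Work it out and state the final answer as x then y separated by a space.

325 18

d=326: √d = [18; 18,36] (ℓ=2, even), read p_1/q_1
step 0: (18, 1)  from 18·(1,0) + (0,1)
step 1: (325, 18)  from 18·(18,1) + (1,0)
→ (325, 18).  Check: 325²=105625, 326·18²=105624, difference 1.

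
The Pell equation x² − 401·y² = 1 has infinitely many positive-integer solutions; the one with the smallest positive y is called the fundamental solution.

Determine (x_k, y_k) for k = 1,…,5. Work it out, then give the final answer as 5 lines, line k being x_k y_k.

d=401: √d = [20; 40] (ℓ=1, odd), read p_1/q_1
a_0=20:  p_0=20·1+0=20,  q_0=20·0+1=1
a_1=40:  p_1=40·20+1=801,  q_1=40·1+0=40
(x₁, y₁) = (801, 40);  801² − 401·40² = 1 ✓
(x_2, y_2) = (801·801 + 401·40·40, 801·40 + 40·801) = (1283201, 64080)
(x_3, y_3) = (801·1283201 + 401·40·64080, 801·64080 + 40·1283201) = (2055687201, 102656120)
(x_4, y_4) = (801·2055687201 + 401·40·102656120, 801·102656120 + 40·2055687201) = (3293209612801, 164455040160)
(x_5, y_5) = (801·3293209612801 + 401·40·164455040160, 801·164455040160 + 40·3293209612801) = (5275719744020001, 263456871680200)

801 40
1283201 64080
2055687201 102656120
3293209612801 164455040160
5275719744020001 263456871680200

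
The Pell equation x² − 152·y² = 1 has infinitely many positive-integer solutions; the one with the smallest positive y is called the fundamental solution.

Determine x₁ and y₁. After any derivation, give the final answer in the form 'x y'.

37 3

√152 = [12; 3,24, …], period ℓ=2 (even) → k=1
k=0  a_k=12  p_k/q_k = 12/1
k=1  a_k=3  p_k/q_k = 37/3
(x₁, y₁) = (37, 3);  37² − 152·3² = 1 ✓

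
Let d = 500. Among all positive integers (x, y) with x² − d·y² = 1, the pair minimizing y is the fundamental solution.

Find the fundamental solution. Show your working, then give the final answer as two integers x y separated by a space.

930249 41602

√500 → a₀=22, period (2,1,3,2,1,…,1,2,44); ℓ=14 even so k=13
a_0=22:  p_0=22·1+0=22,  q_0=22·0+1=1
…
a_2=1:  p_2=1·45+22=67,  q_2=1·2+1=3
a_3=3:  p_3=3·67+45=246,  q_3=3·3+2=11
…
a_5=1:  p_5=1·559+246=805,  q_5=1·25+11=36
a_6=1:  p_6=1·805+559=1364,  q_6=1·36+25=61
…
a_8=1:  p_8=1·14445+1364=15809,  q_8=1·646+61=707
a_9=1:  p_9=1·15809+14445=30254,  q_9=1·707+646=1353
…
a_12=1:  p_12=1·259205+76317=335522,  q_12=1·11592+3413=15005
a_13=2:  p_13=2·335522+259205=930249,  q_13=2·15005+11592=41602
fundamental: x₁=930249, y₁=41602  (since 865363202001 − 500·1730726404 = 1)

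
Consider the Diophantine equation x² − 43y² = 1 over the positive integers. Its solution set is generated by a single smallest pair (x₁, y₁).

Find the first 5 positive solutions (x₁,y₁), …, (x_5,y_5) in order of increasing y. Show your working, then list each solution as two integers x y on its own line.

3482 531
24248647 3697884
168867574226 25752063645
1175993762661217 179337367525896
8189620394305140962 1248905401698276099

√43 = [6; 1,1,3,1,5,1,3,1,1,12, …], period ℓ=10 (even) → k=9
a_0=6:  p_0=6·1+0=6,  q_0=6·0+1=1
a_1=1:  p_1=1·6+1=7,  q_1=1·1+0=1
a_2=1:  p_2=1·7+6=13,  q_2=1·1+1=2
…
a_4=1:  p_4=1·46+13=59,  q_4=1·7+2=9
…
a_6=1:  p_6=1·341+59=400,  q_6=1·52+9=61
a_7=3:  p_7=3·400+341=1541,  q_7=3·61+52=235
a_8=1:  p_8=1·1541+400=1941,  q_8=1·235+61=296
a_9=1:  p_9=1·1941+1541=3482,  q_9=1·296+235=531
fundamental: x₁=3482, y₁=531  (since 12124324 − 43·281961 = 1)
(3482+531√43)^2 = 24248647 + 3697884√43
(3482+531√43)^3 = 168867574226 + 25752063645√43
(3482+531√43)^4 = 1175993762661217 + 179337367525896√43
(3482+531√43)^5 = 8189620394305140962 + 1248905401698276099√43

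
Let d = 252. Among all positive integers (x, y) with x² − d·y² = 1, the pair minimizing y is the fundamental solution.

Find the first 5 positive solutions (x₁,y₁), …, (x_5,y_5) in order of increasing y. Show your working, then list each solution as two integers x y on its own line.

d=252: √d = [15; 1,6,1,30] (ℓ=4, even), read p_3/q_3
a_0=15:  p_0=15·1+0=15,  q_0=15·0+1=1
…
a_2=6:  p_2=6·16+15=111,  q_2=6·1+1=7
a_3=1:  p_3=1·111+16=127,  q_3=1·7+1=8
(x₁, y₁) = (127, 8);  127² − 252·8² = 1 ✓
n=2: (127,8)∘(127,8) = (127·127+252·8·8, 127·8+8·127) = (32257,2032)
n=3: (32257,2032)∘(127,8) = (127·32257+252·8·2032, 127·2032+8·32257) = (8193151,516120)
n=4: (8193151,516120)∘(127,8) = (127·8193151+252·8·516120, 127·516120+8·8193151) = (2081028097,131092448)
n=5: (2081028097,131092448)∘(127,8) = (127·2081028097+252·8·131092448, 127·131092448+8·2081028097) = (528572943487,33296965672)

127 8
32257 2032
8193151 516120
2081028097 131092448
528572943487 33296965672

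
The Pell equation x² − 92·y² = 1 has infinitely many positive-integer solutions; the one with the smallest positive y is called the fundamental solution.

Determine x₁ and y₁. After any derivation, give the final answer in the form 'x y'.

√92 = [9; 1,1,2,4,2,1,1,18, …], period ℓ=8 (even) → k=7
i=0: a=9 ⇒ p=9, q=1
i=1: a=1 ⇒ p=10, q=1
i=2: a=1 ⇒ p=19, q=2
i=3: a=2 ⇒ p=48, q=5
i=4: a=4 ⇒ p=211, q=22
i=5: a=2 ⇒ p=470, q=49
i=6: a=1 ⇒ p=681, q=71
i=7: a=1 ⇒ p=1151, q=120
fundamental: x₁=1151, y₁=120  (since 1324801 − 92·14400 = 1)

1151 120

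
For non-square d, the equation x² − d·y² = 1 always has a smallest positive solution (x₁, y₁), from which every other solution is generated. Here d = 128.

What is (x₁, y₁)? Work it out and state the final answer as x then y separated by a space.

√128 = [11; 3,5,3,22, …], period ℓ=4 (even) → k=3
k=0  a_k=11  p_k/q_k = 11/1
k=1  a_k=3  p_k/q_k = 34/3
k=2  a_k=5  p_k/q_k = 181/16
k=3  a_k=3  p_k/q_k = 577/51
(x₁, y₁) = (577, 51);  577² − 128·51² = 1 ✓

577 51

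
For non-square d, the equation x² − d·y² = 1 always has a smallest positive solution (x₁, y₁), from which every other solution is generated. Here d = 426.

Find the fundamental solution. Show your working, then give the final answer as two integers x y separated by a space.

88751 4300

[20; 1,1,1,3,2,6,2,3,1,1,1,40] for √426; ℓ=12 ⇒ convergent index 11
a_0=20:  p_0=20·1+0=20,  q_0=20·0+1=1
a_1=1:  p_1=1·20+1=21,  q_1=1·1+0=1
…
a_8=3:  p_8=3·7162+3323=24809,  q_8=3·347+161=1202
…
a_10=1:  p_10=1·31971+24809=56780,  q_10=1·1549+1202=2751
a_11=1:  p_11=1·56780+31971=88751,  q_11=1·2751+1549=4300
(x₁, y₁) = (88751, 4300);  88751² − 426·4300² = 1 ✓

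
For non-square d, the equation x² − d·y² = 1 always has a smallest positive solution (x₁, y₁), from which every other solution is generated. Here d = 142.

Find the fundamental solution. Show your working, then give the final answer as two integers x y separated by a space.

[11; 1,10,1,22] for √142; ℓ=4 ⇒ convergent index 3
k=0  a_k=11  p_k/q_k = 11/1
k=1  a_k=1  p_k/q_k = 12/1
k=2  a_k=10  p_k/q_k = 131/11
k=3  a_k=1  p_k/q_k = 143/12
(x₁, y₁) = (143, 12);  143² − 142·12² = 1 ✓

143 12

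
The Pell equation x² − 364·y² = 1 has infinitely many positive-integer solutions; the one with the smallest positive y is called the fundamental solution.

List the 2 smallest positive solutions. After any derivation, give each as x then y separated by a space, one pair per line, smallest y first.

√364 → a₀=19, period (12,1,2,3,1,8,1,3,2,1,12,38); ℓ=12 even so k=11
k=0  a_k=19  p_k/q_k = 19/1
…
k=5  a_k=1  p_k/q_k = 3148/165
…
k=7  a_k=1  p_k/q_k = 30755/1612
…
k=10  a_k=1  p_k/q_k = 390371/20461
k=11  a_k=12  p_k/q_k = 4954951/259710
fundamental: x₁=4954951, y₁=259710  (since 24551539412401 − 364·67449284100 = 1)
(x_2, y_2) = (4954951·4954951 + 364·259710·259710, 4954951·259710 + 259710·4954951) = (49103078824801, 2573700648420)

4954951 259710
49103078824801 2573700648420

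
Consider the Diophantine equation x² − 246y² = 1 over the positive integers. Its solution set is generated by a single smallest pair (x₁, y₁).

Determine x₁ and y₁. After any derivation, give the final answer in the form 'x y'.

[15; 1,2,5,1,14,1,5,2,1,30] for √246; ℓ=10 ⇒ convergent index 9
i=0: a=15 ⇒ p=15, q=1
i=1: a=1 ⇒ p=16, q=1
i=2: a=2 ⇒ p=47, q=3
i=3: a=5 ⇒ p=251, q=16
i=4: a=1 ⇒ p=298, q=19
i=5: a=14 ⇒ p=4423, q=282
i=6: a=1 ⇒ p=4721, q=301
i=7: a=5 ⇒ p=28028, q=1787
i=8: a=2 ⇒ p=60777, q=3875
i=9: a=1 ⇒ p=88805, q=5662
(x₁, y₁) = (88805, 5662);  88805² − 246·5662² = 1 ✓

88805 5662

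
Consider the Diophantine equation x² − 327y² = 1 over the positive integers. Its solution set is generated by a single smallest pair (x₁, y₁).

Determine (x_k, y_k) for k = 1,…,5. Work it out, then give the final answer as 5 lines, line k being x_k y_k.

√327 → a₀=18, period (12,36); ℓ=2 even so k=1
step 0: (18, 1)  from 18·(1,0) + (0,1)
step 1: (217, 12)  from 12·(18,1) + (1,0)
→ (217, 12).  Check: 217²=47089, 327·12²=47088, difference 1.
n=2: (217,12)∘(217,12) = (217·217+327·12·12, 217·12+12·217) = (94177,5208)
n=3: (94177,5208)∘(217,12) = (217·94177+327·12·5208, 217·5208+12·94177) = (40872601,2260260)
n=4: (40872601,2260260)∘(217,12) = (217·40872601+327·12·2260260, 217·2260260+12·40872601) = (17738614657,980947632)
n=5: (17738614657,980947632)∘(217,12) = (217·17738614657+327·12·980947632, 217·980947632+12·17738614657) = (7698517888537,425729012028)

217 12
94177 5208
40872601 2260260
17738614657 980947632
7698517888537 425729012028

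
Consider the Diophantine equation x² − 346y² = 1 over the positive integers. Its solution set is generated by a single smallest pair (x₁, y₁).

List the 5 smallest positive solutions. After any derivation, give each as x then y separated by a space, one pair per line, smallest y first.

17299 930
598510801 32176140
20707276675699 1113230090790
716430357827323201 38515534648976280
24787057499402451432499 1332560466672051244650

[18; 1,1,1,1,36] for √346; ℓ=5 ⇒ convergent index 9
k=0  a_k=18  p_k/q_k = 18/1
…
k=2  a_k=1  p_k/q_k = 37/2
k=3  a_k=1  p_k/q_k = 56/3
k=4  a_k=1  p_k/q_k = 93/5
k=5  a_k=36  p_k/q_k = 3404/183
k=6  a_k=1  p_k/q_k = 3497/188
k=7  a_k=1  p_k/q_k = 6901/371
k=8  a_k=1  p_k/q_k = 10398/559
k=9  a_k=1  p_k/q_k = 17299/930
fundamental: x₁=17299, y₁=930  (since 299255401 − 346·864900 = 1)
(x_2, y_2) = (17299·17299 + 346·930·930, 17299·930 + 930·17299) = (598510801, 32176140)
(x_3, y_3) = (17299·598510801 + 346·930·32176140, 17299·32176140 + 930·598510801) = (20707276675699, 1113230090790)
(x_4, y_4) = (17299·20707276675699 + 346·930·1113230090790, 17299·1113230090790 + 930·20707276675699) = (716430357827323201, 38515534648976280)
(x_5, y_5) = (17299·716430357827323201 + 346·930·38515534648976280, 17299·38515534648976280 + 930·716430357827323201) = (24787057499402451432499, 1332560466672051244650)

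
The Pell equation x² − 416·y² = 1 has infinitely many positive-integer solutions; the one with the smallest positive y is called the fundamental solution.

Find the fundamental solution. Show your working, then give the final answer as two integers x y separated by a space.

5201 255

√416 = [20; 2,1,1,9,1,1,2,40, …], period ℓ=8 (even) → k=7
k=0  a_k=20  p_k/q_k = 20/1
k=1  a_k=2  p_k/q_k = 41/2
k=2  a_k=1  p_k/q_k = 61/3
k=3  a_k=1  p_k/q_k = 102/5
k=4  a_k=9  p_k/q_k = 979/48
k=5  a_k=1  p_k/q_k = 1081/53
k=6  a_k=1  p_k/q_k = 2060/101
k=7  a_k=2  p_k/q_k = 5201/255
fundamental: x₁=5201, y₁=255  (since 27050401 − 416·65025 = 1)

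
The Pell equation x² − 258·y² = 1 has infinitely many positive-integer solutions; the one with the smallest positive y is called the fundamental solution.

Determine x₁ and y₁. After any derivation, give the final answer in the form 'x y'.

257 16

[16; 16,32] for √258; ℓ=2 ⇒ convergent index 1
k=0  a_k=16  p_k/q_k = 16/1
k=1  a_k=16  p_k/q_k = 257/16
(x₁, y₁) = (257, 16);  257² − 258·16² = 1 ✓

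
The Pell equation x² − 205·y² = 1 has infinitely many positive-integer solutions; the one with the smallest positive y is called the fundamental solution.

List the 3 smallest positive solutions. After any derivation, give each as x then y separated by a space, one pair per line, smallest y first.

39689 2772
3150433441 220035816
250075105640009 17466002999676

√205 = [14; 3,6,1,4,1,6,3,28, …], period ℓ=8 (even) → k=7
k=0  a_k=14  p_k/q_k = 14/1
…
k=2  a_k=6  p_k/q_k = 272/19
…
k=6  a_k=6  p_k/q_k = 12614/881
k=7  a_k=3  p_k/q_k = 39689/2772
fundamental: x₁=39689, y₁=2772  (since 1575216721 − 205·7683984 = 1)
(x_2, y_2) = (39689·39689 + 205·2772·2772, 39689·2772 + 2772·39689) = (3150433441, 220035816)
(x_3, y_3) = (39689·3150433441 + 205·2772·220035816, 39689·220035816 + 2772·3150433441) = (250075105640009, 17466002999676)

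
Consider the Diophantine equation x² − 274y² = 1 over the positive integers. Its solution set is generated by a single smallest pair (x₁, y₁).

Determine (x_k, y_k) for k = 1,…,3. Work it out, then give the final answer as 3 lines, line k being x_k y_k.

d=274: √d = [16; 1,1,4,4,1,1,32] (ℓ=7, odd), read p_13/q_13
i=0: a=16 ⇒ p=16, q=1
i=1: a=1 ⇒ p=17, q=1
…
i=3: a=4 ⇒ p=149, q=9
i=4: a=4 ⇒ p=629, q=38
i=5: a=1 ⇒ p=778, q=47
i=6: a=1 ⇒ p=1407, q=85
i=7: a=32 ⇒ p=45802, q=2767
…
i=9: a=1 ⇒ p=93011, q=5619
i=10: a=4 ⇒ p=419253, q=25328
…
i=12: a=1 ⇒ p=2189276, q=132259
i=13: a=1 ⇒ p=3959299, q=239190
(x₁, y₁) = (3959299, 239190);  3959299² − 274·239190² = 1 ✓
(3959299+239190√274)^2 = 31352097142801 + 1894049455620√274
(3959299+239190√274)^3 = 248264653730785753699 + 14998216231173381570√274

3959299 239190
31352097142801 1894049455620
248264653730785753699 14998216231173381570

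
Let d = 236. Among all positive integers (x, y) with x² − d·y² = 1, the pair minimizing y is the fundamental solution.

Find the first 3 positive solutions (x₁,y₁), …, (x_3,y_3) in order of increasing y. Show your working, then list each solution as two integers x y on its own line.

[15; 2,1,3,5,1,6,1,5,3,1,2,30] for √236; ℓ=12 ⇒ convergent index 11
i=0: a=15 ⇒ p=15, q=1
…
i=3: a=3 ⇒ p=169, q=11
i=4: a=5 ⇒ p=891, q=58
i=5: a=1 ⇒ p=1060, q=69
i=6: a=6 ⇒ p=7251, q=472
i=7: a=1 ⇒ p=8311, q=541
i=8: a=5 ⇒ p=48806, q=3177
i=9: a=3 ⇒ p=154729, q=10072
i=10: a=1 ⇒ p=203535, q=13249
i=11: a=2 ⇒ p=561799, q=36570
→ (561799, 36570).  Check: 561799²=315618116401, 236·36570²=315618116400, difference 1.
(561799+36570√236)^2 = 631236232801 + 41089978860√236
(561799+36570√236)^3 = 709255768702176199 + 46168618067101710√236

561799 36570
631236232801 41089978860
709255768702176199 46168618067101710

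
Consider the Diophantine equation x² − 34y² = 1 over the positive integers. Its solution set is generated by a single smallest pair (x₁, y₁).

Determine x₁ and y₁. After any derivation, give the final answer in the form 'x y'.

[5; 1,4,1,10] for √34; ℓ=4 ⇒ convergent index 3
i=0: a=5 ⇒ p=5, q=1
…
i=2: a=4 ⇒ p=29, q=5
i=3: a=1 ⇒ p=35, q=6
→ (35, 6).  Check: 35²=1225, 34·6²=1224, difference 1.

35 6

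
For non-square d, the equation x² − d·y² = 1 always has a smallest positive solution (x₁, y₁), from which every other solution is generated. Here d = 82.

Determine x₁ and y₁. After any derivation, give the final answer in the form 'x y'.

√82 → a₀=9, period (18); ℓ=1 odd so k=1
k=0  a_k=9  p_k/q_k = 9/1
k=1  a_k=18  p_k/q_k = 163/18
→ (163, 18).  Check: 163²=26569, 82·18²=26568, difference 1.

163 18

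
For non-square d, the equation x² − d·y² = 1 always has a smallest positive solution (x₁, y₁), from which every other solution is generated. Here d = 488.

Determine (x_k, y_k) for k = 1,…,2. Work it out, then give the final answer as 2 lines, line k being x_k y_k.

243 11
118097 5346

[22; 11,44] for √488; ℓ=2 ⇒ convergent index 1
i=0: a=22 ⇒ p=22, q=1
i=1: a=11 ⇒ p=243, q=11
→ (243, 11).  Check: 243²=59049, 488·11²=59048, difference 1.
(x_2, y_2) = (243·243 + 488·11·11, 243·11 + 11·243) = (118097, 5346)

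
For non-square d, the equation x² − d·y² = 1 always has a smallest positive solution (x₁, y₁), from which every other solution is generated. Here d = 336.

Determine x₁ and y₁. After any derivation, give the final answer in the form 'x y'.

√336 → a₀=18, period (3,36); ℓ=2 even so k=1
k=0  a_k=18  p_k/q_k = 18/1
k=1  a_k=3  p_k/q_k = 55/3
fundamental: x₁=55, y₁=3  (since 3025 − 336·9 = 1)

55 3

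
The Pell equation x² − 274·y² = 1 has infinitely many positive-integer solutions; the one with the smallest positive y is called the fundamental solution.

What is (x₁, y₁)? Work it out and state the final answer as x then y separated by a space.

3959299 239190

√274 → a₀=16, period (1,1,4,4,1,1,32); ℓ=7 odd so k=13
k=0  a_k=16  p_k/q_k = 16/1
…
k=2  a_k=1  p_k/q_k = 33/2
k=3  a_k=4  p_k/q_k = 149/9
…
k=5  a_k=1  p_k/q_k = 778/47
…
k=8  a_k=1  p_k/q_k = 47209/2852
k=9  a_k=1  p_k/q_k = 93011/5619
k=10  a_k=4  p_k/q_k = 419253/25328
…
k=12  a_k=1  p_k/q_k = 2189276/132259
k=13  a_k=1  p_k/q_k = 3959299/239190
→ (3959299, 239190).  Check: 3959299²=15676048571401, 274·239190²=15676048571400, difference 1.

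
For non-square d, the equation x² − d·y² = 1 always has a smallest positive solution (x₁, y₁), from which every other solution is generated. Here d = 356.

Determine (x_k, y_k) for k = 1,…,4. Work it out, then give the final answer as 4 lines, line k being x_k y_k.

500001 26500
500002000001 26500053000
500003000004500001 26500106000079500
500004000010000008000001 26500159000265000106000

√356 = [18; 1,6,1,1,2,…,6,1,36, …], period ℓ=14 (even) → k=13
k=0  a_k=18  p_k/q_k = 18/1
…
k=3  a_k=1  p_k/q_k = 151/8
…
k=5  a_k=2  p_k/q_k = 717/38
…
k=10  a_k=1  p_k/q_k = 37868/2007
…
k=12  a_k=6  p_k/q_k = 433982/23001
k=13  a_k=1  p_k/q_k = 500001/26500
fundamental: x₁=500001, y₁=26500  (since 250001000001 − 356·702250000 = 1)
(x_2, y_2) = (500001·500001 + 356·26500·26500, 500001·26500 + 26500·500001) = (500002000001, 26500053000)
(x_3, y_3) = (500001·500002000001 + 356·26500·26500053000, 500001·26500053000 + 26500·500002000001) = (500003000004500001, 26500106000079500)
(x_4, y_4) = (500001·500003000004500001 + 356·26500·26500106000079500, 500001·26500106000079500 + 26500·500003000004500001) = (500004000010000008000001, 26500159000265000106000)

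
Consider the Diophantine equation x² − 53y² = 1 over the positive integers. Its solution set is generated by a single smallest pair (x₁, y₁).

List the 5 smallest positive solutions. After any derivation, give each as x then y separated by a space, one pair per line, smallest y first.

[7; 3,1,1,3,14] for √53; ℓ=5 ⇒ convergent index 9
step 0: (7, 1)  from 7·(1,0) + (0,1)
step 1: (22, 3)  from 3·(7,1) + (1,0)
…
step 5: (2599, 357)  from 14·(182,25) + (51,7)
step 6: (7979, 1096)  from 3·(2599,357) + (182,25)
…
step 8: (18557, 2549)  from 1·(10578,1453) + (7979,1096)
step 9: (66249, 9100)  from 3·(18557,2549) + (10578,1453)
fundamental: x₁=66249, y₁=9100  (since 4388930001 − 53·82810000 = 1)
(66249+9100√53)^2 = 8777860001 + 1205731800√53
(66249+9100√53)^3 = 1163048894346249 + 159757052027300√53
(66249+9100√53)^4 = 154101652394311440001 + 21167489878307463600√53
(66249+9100√53)^5 = 20418160737778428282906249 + 2804650073736225260045500√53

66249 9100
8777860001 1205731800
1163048894346249 159757052027300
154101652394311440001 21167489878307463600
20418160737778428282906249 2804650073736225260045500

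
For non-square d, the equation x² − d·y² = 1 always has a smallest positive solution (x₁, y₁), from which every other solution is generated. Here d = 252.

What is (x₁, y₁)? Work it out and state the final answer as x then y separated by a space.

127 8

√252 → a₀=15, period (1,6,1,30); ℓ=4 even so k=3
k=0  a_k=15  p_k/q_k = 15/1
…
k=2  a_k=6  p_k/q_k = 111/7
k=3  a_k=1  p_k/q_k = 127/8
(x₁, y₁) = (127, 8);  127² − 252·8² = 1 ✓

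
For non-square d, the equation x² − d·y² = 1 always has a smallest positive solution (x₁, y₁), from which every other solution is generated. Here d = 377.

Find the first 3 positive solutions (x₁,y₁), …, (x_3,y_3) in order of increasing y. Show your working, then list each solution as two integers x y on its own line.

233 12
108577 5592
50596649 2605860

d=377: √d = [19; 2,2,2,38] (ℓ=4, even), read p_3/q_3
step 0: (19, 1)  from 19·(1,0) + (0,1)
step 1: (39, 2)  from 2·(19,1) + (1,0)
step 2: (97, 5)  from 2·(39,2) + (19,1)
step 3: (233, 12)  from 2·(97,5) + (39,2)
fundamental: x₁=233, y₁=12  (since 54289 − 377·144 = 1)
k=2:  x_2 = 233·233+377·12·12 = 108577,  y_2 = 233·12+12·233 = 5592
k=3:  x_3 = 233·108577+377·12·5592 = 50596649,  y_3 = 233·5592+12·108577 = 2605860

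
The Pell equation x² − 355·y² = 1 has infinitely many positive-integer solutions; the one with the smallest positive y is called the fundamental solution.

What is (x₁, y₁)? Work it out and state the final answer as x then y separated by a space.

954809 50676

[18; 1,5,3,3,1,6,1,3,3,5,1,36] for √355; ℓ=12 ⇒ convergent index 11
a_0=18:  p_0=18·1+0=18,  q_0=18·0+1=1
…
a_6=6:  p_6=6·1545+1187=10457,  q_6=6·82+63=555
…
a_10=5:  p_10=5·151391+46463=803418,  q_10=5·8035+2466=42641
a_11=1:  p_11=1·803418+151391=954809,  q_11=1·42641+8035=50676
→ (954809, 50676).  Check: 954809²=911660226481, 355·50676²=911660226480, difference 1.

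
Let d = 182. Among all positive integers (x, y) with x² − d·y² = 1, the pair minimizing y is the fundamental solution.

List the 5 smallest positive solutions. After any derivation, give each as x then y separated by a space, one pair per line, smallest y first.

[13; 2,26] for √182; ℓ=2 ⇒ convergent index 1
a_0=13:  p_0=13·1+0=13,  q_0=13·0+1=1
a_1=2:  p_1=2·13+1=27,  q_1=2·1+0=2
(x₁, y₁) = (27, 2);  27² − 182·2² = 1 ✓
n=2: (27,2)∘(27,2) = (27·27+182·2·2, 27·2+2·27) = (1457,108)
n=3: (1457,108)∘(27,2) = (27·1457+182·2·108, 27·108+2·1457) = (78651,5830)
n=4: (78651,5830)∘(27,2) = (27·78651+182·2·5830, 27·5830+2·78651) = (4245697,314712)
n=5: (4245697,314712)∘(27,2) = (27·4245697+182·2·314712, 27·314712+2·4245697) = (229188987,16988618)

27 2
1457 108
78651 5830
4245697 314712
229188987 16988618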